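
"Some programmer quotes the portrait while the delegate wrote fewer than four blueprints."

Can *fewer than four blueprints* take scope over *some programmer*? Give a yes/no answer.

*fewer than four blueprints* sits inside the adjunct clause *while the delegate wrote fewer than four blueprints*.
Adverbial clauses are not L-marked, so they are barriers for QR — the quantifier cannot escape the adjunct.
There is no licit LF on which *fewer than four blueprints* c-commands *some programmer*.
(Only the surface reading survives: one fixed programmer with respect to all the relevant blueprints.)

No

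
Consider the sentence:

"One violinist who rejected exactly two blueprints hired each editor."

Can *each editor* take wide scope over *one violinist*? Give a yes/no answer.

The RC *who rejected exactly two blueprints* is an island, but *each editor* is not inside it — it is the matrix object, a clausemate of *one violinist*.
No island intervenes, so both surface and inverse scope are derivable.
The sentence is scopally ambiguous between *one violinist* > *each editor* and *each editor* > *one violinist*.

Yes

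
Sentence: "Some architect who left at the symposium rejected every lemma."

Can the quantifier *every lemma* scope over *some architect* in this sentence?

*every lemma* is a matrix argument; only *some architect* is modified by the relative clause *who left at the symposium*, so the RC island is irrelevant to the target quantifier.
Since no island is crossed, the inverse ordering is licensed alongside surface scope.

Yes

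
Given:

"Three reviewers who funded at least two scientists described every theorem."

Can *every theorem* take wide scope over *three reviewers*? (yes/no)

Although the sentence contains a relative clause (*who funded at least two scientists*), *every theorem* is outside it, in the matrix VP.
QR within a single clause is free, so the lower quantifier may take scope over the higher one.

Yes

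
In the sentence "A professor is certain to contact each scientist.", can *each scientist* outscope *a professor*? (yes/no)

*each scientist* is inside a raising infinitive, which is transparent to QR (no CP barrier), so it behaves as a matrix argument.
Clause-internal QR can adjoin the lower DP above the subject, yielding the inverse reading.
Both orderings are possible: *a professor* > *each scientist* and *each scientist* > *a professor*.

Yes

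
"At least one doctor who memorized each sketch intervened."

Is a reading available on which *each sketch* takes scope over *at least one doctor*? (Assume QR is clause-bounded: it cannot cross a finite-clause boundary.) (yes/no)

*each sketch* is embedded in the relative clause *who memorized each sketch*.
A relative clause is a scope island — quantifier raising cannot cross its boundary.
Hence only narrow scope for *each sketch* (under *at least one doctor*) survives.
(Only the surface reading survives: one fixed doctor with respect to all the relevant sketches.)

No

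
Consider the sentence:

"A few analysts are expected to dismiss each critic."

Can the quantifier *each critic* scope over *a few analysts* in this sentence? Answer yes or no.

Yes

*each critic* is the object of the infinitival complement of a raising predicate; raising infinitives are transparent for QR, so the two DPs are in effect clausemates.
No island intervenes, so both surface and inverse scope are derivable.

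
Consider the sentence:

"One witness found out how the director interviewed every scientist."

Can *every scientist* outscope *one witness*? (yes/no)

No

Structurally, *every scientist* is inside the embedded question *how the director interviewed every scientist*.
An indirect question is a wh-island; the filled [Spec,CP] blocks QR across the CP edge.
So *every scientist* cannot raise to a position above *one witness*.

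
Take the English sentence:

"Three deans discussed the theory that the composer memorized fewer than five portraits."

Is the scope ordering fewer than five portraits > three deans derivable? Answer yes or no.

No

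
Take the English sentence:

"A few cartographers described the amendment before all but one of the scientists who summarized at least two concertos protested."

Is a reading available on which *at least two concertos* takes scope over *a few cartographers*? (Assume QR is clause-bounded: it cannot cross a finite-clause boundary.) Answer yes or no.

*at least two concertos* is embedded in the relative clause *who summarized at least two concertos*, which is itself inside the adjunct *before all but one of the scientists who summarized at least two concertos protested*.
Two island boundaries intervene — the relative clause and the adjunct. Either alone would block QR.
*at least two concertos* is confined to the island and cannot take scope over *a few cartographers*.

No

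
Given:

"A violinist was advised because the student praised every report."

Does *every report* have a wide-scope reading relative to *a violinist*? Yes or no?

No

The target quantifier *every report* is part of the adjunct clause *because the student praised every report*.
The adjunct-island constraint bars QR out of an adverbial clause.
*every report* is confined to the island and cannot take scope over *a violinist*.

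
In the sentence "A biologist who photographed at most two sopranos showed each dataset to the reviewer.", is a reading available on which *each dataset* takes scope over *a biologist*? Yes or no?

The relative clause *who photographed at most two sopranos* modifies *a biologist*, but *each dataset* is not inside that relative clause — it is an argument of the matrix verb.
QR within a single clause is free, so the lower quantifier may take scope over the higher one.

Yes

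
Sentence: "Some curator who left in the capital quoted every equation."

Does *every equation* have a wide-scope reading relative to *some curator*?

*every equation* sits in the matrix clause, not in the relative clause on *some curator*.
Clause-internal QR can adjoin the lower DP above the subject, yielding the inverse reading.
The sentence is scopally ambiguous between *some curator* > *every equation* and *every equation* > *some curator*.

Yes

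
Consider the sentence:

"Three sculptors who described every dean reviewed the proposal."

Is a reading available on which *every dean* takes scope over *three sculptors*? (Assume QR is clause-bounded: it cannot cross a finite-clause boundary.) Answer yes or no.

*every dean* is embedded in the relative clause *who described every dean*.
Relative clauses are scope islands: a quantifier cannot QR out of a relative clause to take scope in the matrix clause.
There is no licit LF on which *every dean* c-commands *three sculptors*.

No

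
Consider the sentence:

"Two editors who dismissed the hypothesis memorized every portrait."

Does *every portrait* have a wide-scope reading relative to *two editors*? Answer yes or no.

Although the sentence contains a relative clause (*who dismissed the hypothesis*), *every portrait* is outside it, in the matrix VP.
Since no island is crossed, the inverse ordering is licensed alongside surface scope.

Yes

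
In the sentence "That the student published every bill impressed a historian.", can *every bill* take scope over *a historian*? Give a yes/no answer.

No

The DP *every bill* is contained in the sentential subject *that the student published every bill*.
The Sentential Subject Constraint rules out raising the quantifier out of the that-clause subject.
*every bill* is confined to the island and cannot take scope over *a historian*.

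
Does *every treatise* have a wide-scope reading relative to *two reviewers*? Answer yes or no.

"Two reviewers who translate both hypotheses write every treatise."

Yes

*every treatise* is a matrix argument; only *two reviewers* is modified by the relative clause *who translate both hypotheses*, so the RC island is irrelevant to the target quantifier.
Nothing blocks QR of the lower DP to a position above the higher one, so inverse scope is available.
The sentence is scopally ambiguous between *two reviewers* > *every treatise* and *every treatise* > *two reviewers*.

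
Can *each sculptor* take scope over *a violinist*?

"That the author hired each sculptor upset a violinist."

No

The DP *each sculptor* is contained in the sentential subject *that the author hired each sculptor*.
Sentential subjects are islands: a quantifier inside the subject clause cannot raise over the matrix predicate.
There is no licit LF on which *each sculptor* c-commands *a violinist*.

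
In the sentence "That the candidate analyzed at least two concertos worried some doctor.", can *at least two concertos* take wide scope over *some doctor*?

No

Structurally, *at least two concertos* is inside the sentential subject *that the candidate analyzed at least two concertos*.
Clausal subjects are scope islands; QR from inside the subject into the matrix is barred.
There is no licit LF on which *at least two concertos* c-commands *some doctor*.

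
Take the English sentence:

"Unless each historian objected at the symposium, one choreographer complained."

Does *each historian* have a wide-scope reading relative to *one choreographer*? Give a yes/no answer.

No

*each historian* occurs within the adjunct clause *unless each historian objected at the symposium*.
Since the clause is an adjunct (not a complement), the Adjunct Condition blocks QR across its edge.
So the wide-scope reading for *each historian* is blocked.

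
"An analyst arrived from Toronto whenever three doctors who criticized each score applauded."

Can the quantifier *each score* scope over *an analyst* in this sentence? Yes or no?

No

The DP *each score* is contained in the relative clause *who criticized each score*, which is itself inside the adjunct *whenever three doctors who criticized each score applauded*.
Both the relative clause and the enclosing adjunct are scope islands; QR cannot cross either.
So *each score* cannot raise to a position above *an analyst*.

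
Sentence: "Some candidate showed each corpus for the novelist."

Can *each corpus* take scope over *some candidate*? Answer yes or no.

Yes

*some candidate* and *each corpus* are co-arguments of the matrix verb, with nothing but a clause-internal boundary between them.
Nothing blocks QR of the lower DP to a position above the higher one, so inverse scope is available.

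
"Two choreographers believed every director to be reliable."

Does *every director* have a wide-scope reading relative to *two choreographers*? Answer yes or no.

Yes

This is an ECM construction: *every director* is the infinitival subject, Case-marked by the matrix verb, and the infinitive is transparent for QR.
Nothing blocks QR of the lower DP to a position above the higher one, so inverse scope is available.
The sentence is scopally ambiguous between *two choreographers* > *every director* and *every director* > *two choreographers*.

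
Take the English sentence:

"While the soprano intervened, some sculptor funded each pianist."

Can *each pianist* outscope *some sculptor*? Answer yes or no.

Yes

*each pianist* is a matrix argument; the adjunct is an island but the target quantifier is outside it.
Ordinary QR to a clause-peripheral position gives the wide-scope LF for the lower DP.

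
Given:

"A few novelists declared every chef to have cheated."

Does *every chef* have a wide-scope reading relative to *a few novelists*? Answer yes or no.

This is an ECM construction: *every chef* is the infinitival subject, Case-marked by the matrix verb, and the infinitive is transparent for QR.
Nothing blocks QR of the lower DP to a position above the higher one, so inverse scope is available.

Yes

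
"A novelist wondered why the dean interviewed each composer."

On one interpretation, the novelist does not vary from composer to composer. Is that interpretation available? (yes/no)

Yes

That reading corresponds to *a novelist* > *each composer*.
That is the surface-scope ordering, which is always one of the available readings — island constraints only ever restrict inverse scope.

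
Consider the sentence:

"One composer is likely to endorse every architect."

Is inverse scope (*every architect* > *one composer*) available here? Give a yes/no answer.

Yes

*every architect* is the object of the infinitival complement of a raising predicate; raising infinitives are transparent for QR, so the two DPs are in effect clausemates.
QR within a single clause is free, so the lower quantifier may take scope over the higher one.
Both orderings are possible: *one composer* > *every architect* and *every architect* > *one composer*.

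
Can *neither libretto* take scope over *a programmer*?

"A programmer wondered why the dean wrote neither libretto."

No

*neither libretto* is embedded in the embedded question *why the dean wrote neither libretto*.
The wh-island constraint blocks QR out of an embedded interrogative.
The inverse ordering *neither libretto* > *a programmer* is therefore underivable.
(Only the surface reading survives: one fixed programmer with respect to all the relevant librettos.)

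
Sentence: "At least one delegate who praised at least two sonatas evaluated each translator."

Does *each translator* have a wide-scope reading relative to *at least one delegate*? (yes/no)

*each translator* sits in the matrix clause, not in the relative clause on *at least one delegate*.
Since no island is crossed, the inverse ordering is licensed alongside surface scope.

Yes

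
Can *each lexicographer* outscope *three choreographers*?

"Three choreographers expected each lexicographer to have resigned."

Yes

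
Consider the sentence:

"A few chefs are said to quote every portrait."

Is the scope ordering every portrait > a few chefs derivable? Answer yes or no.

The matrix predicate is a raising verb, whose infinitival complement is not a scope island — *every portrait* can QR into the matrix clause.
No island intervenes, so both surface and inverse scope are derivable.

Yes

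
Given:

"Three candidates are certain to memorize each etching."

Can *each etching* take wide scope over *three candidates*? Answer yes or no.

Yes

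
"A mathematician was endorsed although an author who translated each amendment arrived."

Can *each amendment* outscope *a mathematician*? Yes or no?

*each amendment* is embedded in the relative clause *who translated each amendment*, which is itself inside the adjunct *although an author who translated each amendment arrived*.
Nested islands: the RC island is itself inside an adjunct island, so wide scope is doubly excluded.
*each amendment* > *a mathematician* would require crossing that boundary, which is illicit.

No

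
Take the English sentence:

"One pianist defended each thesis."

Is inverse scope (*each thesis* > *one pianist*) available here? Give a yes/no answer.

*each thesis* is the matrix object and *one pianist* the matrix subject; the two are clausemates.
Ordinary QR to a clause-peripheral position gives the wide-scope LF for the lower DP.

Yes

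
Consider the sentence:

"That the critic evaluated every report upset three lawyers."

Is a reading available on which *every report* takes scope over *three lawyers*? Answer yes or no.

*every report* occurs within the sentential subject *that the critic evaluated every report*.
Subjects — clausal subjects included — are islands for extraction, and QR is no exception.
So the wide-scope reading for *every report* is blocked.

No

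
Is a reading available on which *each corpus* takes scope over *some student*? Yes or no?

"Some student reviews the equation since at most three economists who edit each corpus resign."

Structurally, *each corpus* is inside the relative clause *who edit each corpus*, which is itself inside the adjunct *since at most three economists who edit each corpus resign*.
Both the relative clause and the enclosing adjunct are scope islands; QR cannot cross either.
So the wide-scope reading for *each corpus* is blocked.
(Only the surface reading survives: one fixed student with respect to all the relevant corpora.)

No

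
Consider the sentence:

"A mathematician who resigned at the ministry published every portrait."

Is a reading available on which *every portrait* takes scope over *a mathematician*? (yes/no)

The relative clause *who resigned at the ministry* modifies *a mathematician*, but *every portrait* is not inside that relative clause — it is an argument of the matrix verb.
No island intervenes, so both surface and inverse scope are derivable.
So *every portrait* > *a mathematician* is among the available readings.

Yes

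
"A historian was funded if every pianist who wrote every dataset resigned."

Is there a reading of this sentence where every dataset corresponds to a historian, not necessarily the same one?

No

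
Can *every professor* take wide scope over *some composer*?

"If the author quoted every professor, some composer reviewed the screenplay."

No

The target quantifier *every professor* is part of the adjunct clause *if the author quoted every professor*.
Scope out of an adjunct clause is unavailable: QR respects the adjunct-island constraint.
*every professor* is confined to the island and cannot take scope over *some composer*.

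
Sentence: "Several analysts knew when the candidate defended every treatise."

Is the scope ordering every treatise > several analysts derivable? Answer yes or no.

The target quantifier *every treatise* is part of the embedded question *when the candidate defended every treatise*.
An indirect question is a wh-island; the filled [Spec,CP] blocks QR across the CP edge.
*every treatise* is confined to the island and cannot take scope over *several analysts*.

No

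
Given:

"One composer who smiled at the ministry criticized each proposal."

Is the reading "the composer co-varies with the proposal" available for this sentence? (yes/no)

The described interpretation is the *each proposal* > *one composer* scoping.
*each proposal* is a matrix argument; only *one composer* is modified by the relative clause *who smiled at the ministry*, so the RC island is irrelevant to the target quantifier.
Nothing blocks QR of the lower DP to a position above the higher one, so inverse scope is available.

Yes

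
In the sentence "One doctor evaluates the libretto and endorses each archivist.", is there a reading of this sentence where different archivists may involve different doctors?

No

That reading corresponds to *each archivist* > *one doctor*.
*each archivist* sits inside one conjunct of the coordinate structure (*endorses each archivist*).
The Coordinate Structure Constraint blocks movement (including QR) out of a single conjunct.
Hence only narrow scope for *each archivist* (under *one doctor*) survives.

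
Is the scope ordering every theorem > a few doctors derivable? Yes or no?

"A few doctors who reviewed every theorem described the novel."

The DP *every theorem* is contained in the relative clause *who reviewed every theorem*.
Quantifiers inside a relative clause are trapped there; the RC boundary blocks QR.
*every theorem* is confined to the island and cannot take scope over *a few doctors*.

No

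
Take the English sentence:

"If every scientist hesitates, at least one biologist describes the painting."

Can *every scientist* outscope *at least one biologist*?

No

*every scientist* sits inside the adjunct clause *if every scientist hesitates*.
Adverbial clauses are not L-marked, so they are barriers for QR — the quantifier cannot escape the adjunct.
So the wide-scope reading for *every scientist* is blocked.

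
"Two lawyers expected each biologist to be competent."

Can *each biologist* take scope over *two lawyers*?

Yes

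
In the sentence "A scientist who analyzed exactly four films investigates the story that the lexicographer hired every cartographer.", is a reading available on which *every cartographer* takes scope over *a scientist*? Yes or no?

No

The DP *every cartographer* is contained in the complex NP *the story that the lexicographer hired every cartographer*.
Noun-complement clauses are scope islands (the Complex NP Constraint): a quantifier inside one cannot scope into the matrix.
*every cartographer* > *a scientist* would require crossing that boundary, which is illicit.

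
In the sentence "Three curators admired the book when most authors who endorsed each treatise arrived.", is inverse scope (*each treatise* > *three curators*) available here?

No

The target quantifier *each treatise* is part of the relative clause *who endorsed each treatise*, which is itself inside the adjunct *when most authors who endorsed each treatise arrived*.
Both the relative clause and the enclosing adjunct are scope islands; QR cannot cross either.
*each treatise* > *three curators* would require crossing that boundary, which is illicit.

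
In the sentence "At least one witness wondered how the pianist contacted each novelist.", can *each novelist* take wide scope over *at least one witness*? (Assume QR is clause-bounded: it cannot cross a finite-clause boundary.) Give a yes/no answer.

*each novelist* sits inside the embedded question *how the pianist contacted each novelist*.
The wh-island constraint blocks QR out of an embedded interrogative.
So *each novelist* cannot raise high enough to outscope *at least one witness*; only the surface ordering *at least one witness* > *each novelist* is available.

No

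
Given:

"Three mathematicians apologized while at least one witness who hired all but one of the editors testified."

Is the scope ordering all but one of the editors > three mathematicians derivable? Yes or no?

The target quantifier *all but one of the editors* is part of the relative clause *who hired all but one of the editors*, which is itself inside the adjunct *while at least one witness who hired all but one of the editors testified*.
Two island boundaries intervene — the relative clause and the adjunct. Either alone would block QR.
There is no licit LF on which *all but one of the editors* c-commands *three mathematicians*.

No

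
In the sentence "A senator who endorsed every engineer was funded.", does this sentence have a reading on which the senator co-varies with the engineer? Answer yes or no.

No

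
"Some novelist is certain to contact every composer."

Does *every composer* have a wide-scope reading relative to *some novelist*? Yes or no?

Raising constructions are monoclausal for scope purposes; *every composer* is not separated from *some novelist* by any island.
QR within a single clause is free, so the lower quantifier may take scope over the higher one.

Yes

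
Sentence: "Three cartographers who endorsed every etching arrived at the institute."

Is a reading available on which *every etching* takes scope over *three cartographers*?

No

*every etching* occurs within the relative clause *who endorsed every etching*.
QR out of a relative clause is ruled out by the relative-clause island constraint.
Hence only narrow scope for *every etching* (under *three cartographers*) survives.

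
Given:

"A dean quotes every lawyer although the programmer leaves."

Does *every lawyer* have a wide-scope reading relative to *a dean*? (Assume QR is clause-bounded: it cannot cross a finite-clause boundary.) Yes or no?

Yes

Although there is an adjunct clause, *every lawyer* is in the main clause, not inside the adjunct.
Ordinary QR to a clause-peripheral position gives the wide-scope LF for the lower DP.
So *every lawyer* > *a dean* is among the available readings.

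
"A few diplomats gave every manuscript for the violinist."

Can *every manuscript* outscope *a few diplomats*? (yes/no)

*every manuscript* is the matrix object and *a few diplomats* the matrix subject; the two are clausemates.
Nothing blocks QR of the lower DP to a position above the higher one, so inverse scope is available.

Yes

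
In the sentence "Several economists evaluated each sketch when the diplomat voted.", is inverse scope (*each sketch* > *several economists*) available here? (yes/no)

Yes

Although there is an adjunct clause, *each sketch* is in the main clause, not inside the adjunct.
Nothing blocks QR of the lower DP to a position above the higher one, so inverse scope is available.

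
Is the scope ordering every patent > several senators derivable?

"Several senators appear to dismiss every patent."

Yes

The matrix predicate is a raising verb, whose infinitival complement is not a scope island — *every patent* can QR into the matrix clause.
Ordinary QR to a clause-peripheral position gives the wide-scope LF for the lower DP.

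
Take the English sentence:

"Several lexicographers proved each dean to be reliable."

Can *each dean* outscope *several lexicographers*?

Yes

ECM infinitives lack a CP barrier, so *each dean* can QR over the matrix subject *several lexicographers*.
No island intervenes, so both surface and inverse scope are derivable.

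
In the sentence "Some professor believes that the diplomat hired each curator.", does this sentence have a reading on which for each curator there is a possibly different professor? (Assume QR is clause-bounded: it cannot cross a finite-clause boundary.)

No

The described interpretation is the *each curator* > *some professor* scoping.
The DP *each curator* is contained in the finite complement clause *that the diplomat hired each curator*.
Finite CP is the ceiling for QR here, by assumption.
Hence only narrow scope for *each curator* (under *some professor*) survives.
(Only the surface reading survives: one fixed professor with respect to all the relevant curators.)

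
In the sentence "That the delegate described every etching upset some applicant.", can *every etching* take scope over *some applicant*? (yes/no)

No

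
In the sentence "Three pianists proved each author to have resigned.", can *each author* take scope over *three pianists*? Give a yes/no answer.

This is an ECM construction: *each author* is the infinitival subject, Case-marked by the matrix verb, and the infinitive is transparent for QR.
Ordinary QR to a clause-peripheral position gives the wide-scope LF for the lower DP.
The sentence is scopally ambiguous between *three pianists* > *each author* and *each author* > *three pianists*.

Yes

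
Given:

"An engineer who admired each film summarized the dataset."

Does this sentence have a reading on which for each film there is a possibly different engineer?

That reading corresponds to *each film* > *an engineer*.
Structurally, *each film* is inside the relative clause *who admired each film*.
Quantifiers inside a relative clause are trapped there; the RC boundary blocks QR.
So *each film* cannot raise to a position above *an engineer*.

No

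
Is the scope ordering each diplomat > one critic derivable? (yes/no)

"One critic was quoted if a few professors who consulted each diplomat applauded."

Structurally, *each diplomat* is inside the relative clause *who consulted each diplomat*, which is itself inside the adjunct *if a few professors who consulted each diplomat applauded*.
Two island boundaries intervene — the relative clause and the adjunct. Either alone would block QR.
The inverse ordering *each diplomat* > *one critic* is therefore underivable.

No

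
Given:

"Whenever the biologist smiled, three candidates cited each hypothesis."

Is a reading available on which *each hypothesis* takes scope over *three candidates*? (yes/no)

*each hypothesis* is a matrix argument; the adjunct is an island but the target quantifier is outside it.
Nothing blocks QR of the lower DP to a position above the higher one, so inverse scope is available.

Yes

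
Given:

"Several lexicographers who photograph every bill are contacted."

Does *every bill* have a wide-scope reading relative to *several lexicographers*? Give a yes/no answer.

Structurally, *every bill* is inside the relative clause *who photograph every bill*.
The relative clause forms an island for QR, so the quantifier is confined to the head noun's restrictor.
So the wide-scope reading for *every bill* is blocked.

No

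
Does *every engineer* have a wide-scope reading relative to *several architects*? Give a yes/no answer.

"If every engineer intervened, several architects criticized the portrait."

No

*every engineer* is embedded in the adjunct clause *if every engineer intervened*.
Since the clause is an adjunct (not a complement), the Adjunct Condition blocks QR across its edge.
*every engineer* > *several architects* would require crossing that boundary, which is illicit.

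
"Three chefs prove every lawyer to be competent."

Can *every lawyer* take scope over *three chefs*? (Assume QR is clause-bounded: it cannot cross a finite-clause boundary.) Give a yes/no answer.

Yes

ECM infinitives lack a CP barrier, so *every lawyer* can QR over the matrix subject *three chefs*.
Since no island is crossed, the inverse ordering is licensed alongside surface scope.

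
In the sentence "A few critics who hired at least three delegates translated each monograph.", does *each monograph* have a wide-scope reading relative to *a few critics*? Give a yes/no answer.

*each monograph* is a matrix argument; only *a few critics* is modified by the relative clause *who hired at least three delegates*, so the RC island is irrelevant to the target quantifier.
With no island boundary between them, the object can take inverse scope over the subject via ordinary QR within the clause.
The sentence is scopally ambiguous between *a few critics* > *each monograph* and *each monograph* > *a few critics*.

Yes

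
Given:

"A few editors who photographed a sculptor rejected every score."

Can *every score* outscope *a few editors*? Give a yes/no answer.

Yes

*every score* is a matrix argument; only *a few editors* is modified by the relative clause *who photographed a sculptor*, so the RC island is irrelevant to the target quantifier.
No island intervenes, so both surface and inverse scope are derivable.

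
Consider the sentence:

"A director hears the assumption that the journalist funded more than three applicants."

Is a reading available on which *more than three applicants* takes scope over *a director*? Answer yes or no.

The DP *more than three applicants* is contained in the complex NP *the assumption that the journalist funded more than three applicants*.
The Complex NP Constraint bars QR out of the complement clause of a noun.
So *more than three applicants* cannot raise high enough to outscope *a director*; only the surface ordering *a director* > *more than three applicants* is available.

No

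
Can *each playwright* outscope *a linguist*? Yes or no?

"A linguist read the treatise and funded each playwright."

No

The DP *each playwright* is contained in one conjunct of the coordinate structure (*funded each playwright*).
The Coordinate Structure Constraint blocks movement (including QR) out of a single conjunct.
There is no licit LF on which *each playwright* c-commands *a linguist*.
(Only the surface reading survives: one fixed linguist with respect to all the relevant playwrights.)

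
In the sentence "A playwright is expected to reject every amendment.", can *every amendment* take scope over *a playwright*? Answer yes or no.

Yes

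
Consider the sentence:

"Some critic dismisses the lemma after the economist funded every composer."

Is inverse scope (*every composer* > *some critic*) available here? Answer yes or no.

The DP *every composer* is contained in the adjunct clause *after the economist funded every composer*.
Adjuncts are opaque for quantifier raising; a quantifier in an adjunct stays inside it.
The inverse ordering *every composer* > *some critic* is therefore underivable.

No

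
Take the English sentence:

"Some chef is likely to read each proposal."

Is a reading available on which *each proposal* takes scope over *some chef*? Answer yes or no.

Yes

*each proposal* is inside a raising infinitive, which is transparent to QR (no CP barrier), so it behaves as a matrix argument.
Since no island is crossed, the inverse ordering is licensed alongside surface scope.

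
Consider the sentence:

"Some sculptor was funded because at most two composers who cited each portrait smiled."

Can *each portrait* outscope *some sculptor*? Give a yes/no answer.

*each portrait* sits inside the relative clause *who cited each portrait*, which is itself inside the adjunct *because at most two composers who cited each portrait smiled*.
Even if one barrier were somehow void, the other would still block QR.
So *each portrait* cannot raise high enough to outscope *some sculptor*; only the surface ordering *some sculptor* > *each portrait* is available.

No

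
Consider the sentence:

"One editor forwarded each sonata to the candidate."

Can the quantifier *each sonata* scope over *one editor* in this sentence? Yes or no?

Yes

*each sonata* is the matrix object and *one editor* the matrix subject; the two are clausemates.
Nothing blocks QR of the lower DP to a position above the higher one, so inverse scope is available.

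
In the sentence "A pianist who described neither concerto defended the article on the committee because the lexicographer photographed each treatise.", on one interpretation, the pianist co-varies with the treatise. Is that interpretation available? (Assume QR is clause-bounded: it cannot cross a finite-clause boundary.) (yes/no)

No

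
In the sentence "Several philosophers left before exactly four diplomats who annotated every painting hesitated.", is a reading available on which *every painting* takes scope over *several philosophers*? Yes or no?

No

*every painting* is embedded in the relative clause *who annotated every painting*, which is itself inside the adjunct *before exactly four diplomats who annotated every painting hesitated*.
The quantifier would have to escape first the RC and then the adjunct — two independent island violations.
So *every painting* cannot raise high enough to outscope *several philosophers*; only the surface ordering *several philosophers* > *every painting* is available.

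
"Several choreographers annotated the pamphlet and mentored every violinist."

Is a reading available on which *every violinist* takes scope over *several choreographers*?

The DP *every violinist* is contained in one conjunct of the coordinate structure (*mentored every violinist*).
A quantifier cannot raise out of one conjunct of a coordination across the whole coordinate structure — the CSC applies to QR.
The inverse ordering *every violinist* > *several choreographers* is therefore underivable.

No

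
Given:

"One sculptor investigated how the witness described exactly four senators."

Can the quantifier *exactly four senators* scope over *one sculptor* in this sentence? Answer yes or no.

*exactly four senators* occurs within the embedded question *how the witness described exactly four senators*.
The wh-island constraint blocks QR out of an embedded interrogative.
The inverse ordering *exactly four senators* > *one sculptor* is therefore underivable.

No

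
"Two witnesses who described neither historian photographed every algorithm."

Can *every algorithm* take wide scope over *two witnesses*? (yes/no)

The RC *who described neither historian* is an island, but *every algorithm* is not inside it — it is the matrix object, a clausemate of *two witnesses*.
Since no island is crossed, the inverse ordering is licensed alongside surface scope.

Yes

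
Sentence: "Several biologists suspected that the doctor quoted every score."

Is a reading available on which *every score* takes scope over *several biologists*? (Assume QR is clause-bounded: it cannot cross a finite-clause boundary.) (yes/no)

No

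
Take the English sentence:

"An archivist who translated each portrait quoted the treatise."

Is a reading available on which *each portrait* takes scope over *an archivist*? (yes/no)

No

The target quantifier *each portrait* is part of the relative clause *who translated each portrait*.
Relative clauses block scope extraction: QR cannot target a position outside the modified NP.
The inverse ordering *each portrait* > *an archivist* is therefore underivable.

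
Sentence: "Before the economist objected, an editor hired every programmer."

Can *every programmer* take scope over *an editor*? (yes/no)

*every programmer* is a matrix argument; the adjunct is an island but the target quantifier is outside it.
Ordinary QR to a clause-peripheral position gives the wide-scope LF for the lower DP.

Yes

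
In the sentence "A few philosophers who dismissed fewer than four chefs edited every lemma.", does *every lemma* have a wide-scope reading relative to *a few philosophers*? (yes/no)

Yes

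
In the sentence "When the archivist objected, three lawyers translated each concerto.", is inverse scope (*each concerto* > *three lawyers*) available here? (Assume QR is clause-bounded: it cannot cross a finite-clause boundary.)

Yes

Neither queried DP is inside the adjunct, so the adjunct-island constraint does not apply.
Clause-internal QR can adjoin the lower DP above the subject, yielding the inverse reading.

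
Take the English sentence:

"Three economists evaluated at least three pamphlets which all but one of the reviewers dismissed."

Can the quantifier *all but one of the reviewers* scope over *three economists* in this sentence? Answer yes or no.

*all but one of the reviewers* occurs within the relative clause *which all but one of the reviewers dismissed* modifying *at least three pamphlets*.
Quantifiers inside a relative clause are trapped there; the RC boundary blocks QR.
There is no licit LF on which *all but one of the reviewers* c-commands *three economists*.

No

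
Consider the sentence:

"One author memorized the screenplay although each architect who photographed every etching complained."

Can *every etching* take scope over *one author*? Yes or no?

Structurally, *every etching* is inside the relative clause *who photographed every etching*, which is itself inside the adjunct *although each architect who photographed every etching complained*.
Two island boundaries intervene — the relative clause and the adjunct. Either alone would block QR.
So *every etching* cannot raise to a position above *one author*.
(Only the surface reading survives: one fixed author with respect to all the relevant etchings.)

No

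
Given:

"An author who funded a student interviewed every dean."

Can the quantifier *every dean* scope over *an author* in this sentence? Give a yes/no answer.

*every dean* sits in the matrix clause, not in the relative clause on *an author*.
Since no island is crossed, the inverse ordering is licensed alongside surface scope.
So *every dean* > *an author* is among the available readings.

Yes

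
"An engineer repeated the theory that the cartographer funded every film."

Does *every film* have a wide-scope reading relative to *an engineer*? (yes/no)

No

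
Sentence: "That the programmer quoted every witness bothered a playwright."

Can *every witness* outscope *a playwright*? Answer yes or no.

*every witness* sits inside the sentential subject *that the programmer quoted every witness*.
The subject-island constraint blocks QR out of a clausal subject.
The ordering *every witness* > *a playwright* is therefore underivable.

No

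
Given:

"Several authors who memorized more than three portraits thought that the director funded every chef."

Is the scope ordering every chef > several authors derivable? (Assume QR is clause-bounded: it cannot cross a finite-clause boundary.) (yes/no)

No

*every chef* occurs within the finite complement clause *that the director funded every chef*.
Given the clause-boundedness assumption, QR cannot cross the finite CP into the matrix.
There is no licit LF on which *every chef* c-commands *several authors*.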